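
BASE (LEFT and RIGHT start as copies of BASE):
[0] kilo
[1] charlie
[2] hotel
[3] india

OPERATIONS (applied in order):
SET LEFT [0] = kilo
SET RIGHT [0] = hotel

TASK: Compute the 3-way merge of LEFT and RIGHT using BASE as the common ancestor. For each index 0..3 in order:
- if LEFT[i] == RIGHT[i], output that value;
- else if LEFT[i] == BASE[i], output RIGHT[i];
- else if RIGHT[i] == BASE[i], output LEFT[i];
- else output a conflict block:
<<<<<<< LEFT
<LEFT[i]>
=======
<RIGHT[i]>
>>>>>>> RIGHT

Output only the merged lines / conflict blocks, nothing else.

Final LEFT:  [kilo, charlie, hotel, india]
Final RIGHT: [hotel, charlie, hotel, india]
i=0: L=kilo=BASE, R=hotel -> take RIGHT -> hotel
i=1: L=charlie R=charlie -> agree -> charlie
i=2: L=hotel R=hotel -> agree -> hotel
i=3: L=india R=india -> agree -> india

Answer: hotel
charlie
hotel
india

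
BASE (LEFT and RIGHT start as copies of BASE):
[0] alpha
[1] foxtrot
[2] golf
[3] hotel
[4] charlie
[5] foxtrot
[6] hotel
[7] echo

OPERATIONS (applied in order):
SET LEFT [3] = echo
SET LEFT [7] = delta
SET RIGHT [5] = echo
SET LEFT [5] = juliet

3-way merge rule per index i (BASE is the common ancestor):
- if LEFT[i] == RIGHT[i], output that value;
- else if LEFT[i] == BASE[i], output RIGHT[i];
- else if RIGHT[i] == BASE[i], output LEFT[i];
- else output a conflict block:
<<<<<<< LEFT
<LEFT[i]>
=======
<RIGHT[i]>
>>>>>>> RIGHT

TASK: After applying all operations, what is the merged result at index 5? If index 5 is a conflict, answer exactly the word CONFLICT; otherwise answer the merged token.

Final LEFT:  [alpha, foxtrot, golf, echo, charlie, juliet, hotel, delta]
Final RIGHT: [alpha, foxtrot, golf, hotel, charlie, echo, hotel, echo]
i=0: L=alpha R=alpha -> agree -> alpha
i=1: L=foxtrot R=foxtrot -> agree -> foxtrot
i=2: L=golf R=golf -> agree -> golf
i=3: L=echo, R=hotel=BASE -> take LEFT -> echo
i=4: L=charlie R=charlie -> agree -> charlie
i=5: BASE=foxtrot L=juliet R=echo all differ -> CONFLICT
i=6: L=hotel R=hotel -> agree -> hotel
i=7: L=delta, R=echo=BASE -> take LEFT -> delta
Index 5 -> CONFLICT

Answer: CONFLICT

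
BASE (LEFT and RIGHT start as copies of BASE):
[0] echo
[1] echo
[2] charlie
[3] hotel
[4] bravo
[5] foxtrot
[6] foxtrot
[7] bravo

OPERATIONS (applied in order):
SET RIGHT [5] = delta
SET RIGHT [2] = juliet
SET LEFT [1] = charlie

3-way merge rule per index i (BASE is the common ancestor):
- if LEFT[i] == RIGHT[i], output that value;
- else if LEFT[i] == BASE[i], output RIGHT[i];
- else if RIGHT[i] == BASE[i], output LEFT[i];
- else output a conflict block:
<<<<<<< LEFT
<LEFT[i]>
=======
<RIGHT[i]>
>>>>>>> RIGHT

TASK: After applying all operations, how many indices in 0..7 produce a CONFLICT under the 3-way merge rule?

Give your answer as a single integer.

Answer: 0

Derivation:
Final LEFT:  [echo, charlie, charlie, hotel, bravo, foxtrot, foxtrot, bravo]
Final RIGHT: [echo, echo, juliet, hotel, bravo, delta, foxtrot, bravo]
i=0: L=echo R=echo -> agree -> echo
i=1: L=charlie, R=echo=BASE -> take LEFT -> charlie
i=2: L=charlie=BASE, R=juliet -> take RIGHT -> juliet
i=3: L=hotel R=hotel -> agree -> hotel
i=4: L=bravo R=bravo -> agree -> bravo
i=5: L=foxtrot=BASE, R=delta -> take RIGHT -> delta
i=6: L=foxtrot R=foxtrot -> agree -> foxtrot
i=7: L=bravo R=bravo -> agree -> bravo
Conflict count: 0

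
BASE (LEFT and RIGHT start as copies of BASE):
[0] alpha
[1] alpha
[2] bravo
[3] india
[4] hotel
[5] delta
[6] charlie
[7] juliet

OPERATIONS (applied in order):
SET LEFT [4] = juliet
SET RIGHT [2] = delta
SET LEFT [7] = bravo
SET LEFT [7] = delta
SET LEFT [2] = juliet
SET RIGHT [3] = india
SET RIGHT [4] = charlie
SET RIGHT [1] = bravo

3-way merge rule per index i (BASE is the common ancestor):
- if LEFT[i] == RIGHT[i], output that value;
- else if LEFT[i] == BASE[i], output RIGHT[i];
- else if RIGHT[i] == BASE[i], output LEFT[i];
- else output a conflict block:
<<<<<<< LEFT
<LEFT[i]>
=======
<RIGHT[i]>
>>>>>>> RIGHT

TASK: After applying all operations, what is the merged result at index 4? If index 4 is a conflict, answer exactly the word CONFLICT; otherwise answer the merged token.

Final LEFT:  [alpha, alpha, juliet, india, juliet, delta, charlie, delta]
Final RIGHT: [alpha, bravo, delta, india, charlie, delta, charlie, juliet]
i=0: L=alpha R=alpha -> agree -> alpha
i=1: L=alpha=BASE, R=bravo -> take RIGHT -> bravo
i=2: BASE=bravo L=juliet R=delta all differ -> CONFLICT
i=3: L=india R=india -> agree -> india
i=4: BASE=hotel L=juliet R=charlie all differ -> CONFLICT
i=5: L=delta R=delta -> agree -> delta
i=6: L=charlie R=charlie -> agree -> charlie
i=7: L=delta, R=juliet=BASE -> take LEFT -> delta
Index 4 -> CONFLICT

Answer: CONFLICT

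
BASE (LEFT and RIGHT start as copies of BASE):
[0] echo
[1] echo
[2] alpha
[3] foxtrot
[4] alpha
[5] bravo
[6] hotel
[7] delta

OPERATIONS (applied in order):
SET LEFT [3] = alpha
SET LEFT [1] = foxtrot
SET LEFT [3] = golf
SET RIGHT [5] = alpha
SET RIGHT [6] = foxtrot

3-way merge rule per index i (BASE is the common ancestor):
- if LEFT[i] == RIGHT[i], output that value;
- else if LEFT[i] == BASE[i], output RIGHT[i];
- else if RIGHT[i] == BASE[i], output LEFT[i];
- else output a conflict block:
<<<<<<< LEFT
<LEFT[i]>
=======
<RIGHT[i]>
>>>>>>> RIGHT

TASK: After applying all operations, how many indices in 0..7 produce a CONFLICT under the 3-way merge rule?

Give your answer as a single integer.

Final LEFT:  [echo, foxtrot, alpha, golf, alpha, bravo, hotel, delta]
Final RIGHT: [echo, echo, alpha, foxtrot, alpha, alpha, foxtrot, delta]
i=0: L=echo R=echo -> agree -> echo
i=1: L=foxtrot, R=echo=BASE -> take LEFT -> foxtrot
i=2: L=alpha R=alpha -> agree -> alpha
i=3: L=golf, R=foxtrot=BASE -> take LEFT -> golf
i=4: L=alpha R=alpha -> agree -> alpha
i=5: L=bravo=BASE, R=alpha -> take RIGHT -> alpha
i=6: L=hotel=BASE, R=foxtrot -> take RIGHT -> foxtrot
i=7: L=delta R=delta -> agree -> delta
Conflict count: 0

Answer: 0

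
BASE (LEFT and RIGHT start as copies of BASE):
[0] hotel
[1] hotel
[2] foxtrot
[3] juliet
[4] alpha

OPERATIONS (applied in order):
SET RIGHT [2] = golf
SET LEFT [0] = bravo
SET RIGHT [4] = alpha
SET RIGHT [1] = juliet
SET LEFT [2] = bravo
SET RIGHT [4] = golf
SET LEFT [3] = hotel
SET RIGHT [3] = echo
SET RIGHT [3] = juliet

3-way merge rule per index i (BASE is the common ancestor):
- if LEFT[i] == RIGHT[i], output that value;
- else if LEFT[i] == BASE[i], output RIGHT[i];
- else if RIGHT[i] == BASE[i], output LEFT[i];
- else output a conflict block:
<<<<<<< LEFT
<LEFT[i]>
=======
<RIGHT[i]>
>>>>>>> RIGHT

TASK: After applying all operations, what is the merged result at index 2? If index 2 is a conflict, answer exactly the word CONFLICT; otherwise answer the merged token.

Final LEFT:  [bravo, hotel, bravo, hotel, alpha]
Final RIGHT: [hotel, juliet, golf, juliet, golf]
i=0: L=bravo, R=hotel=BASE -> take LEFT -> bravo
i=1: L=hotel=BASE, R=juliet -> take RIGHT -> juliet
i=2: BASE=foxtrot L=bravo R=golf all differ -> CONFLICT
i=3: L=hotel, R=juliet=BASE -> take LEFT -> hotel
i=4: L=alpha=BASE, R=golf -> take RIGHT -> golf
Index 2 -> CONFLICT

Answer: CONFLICT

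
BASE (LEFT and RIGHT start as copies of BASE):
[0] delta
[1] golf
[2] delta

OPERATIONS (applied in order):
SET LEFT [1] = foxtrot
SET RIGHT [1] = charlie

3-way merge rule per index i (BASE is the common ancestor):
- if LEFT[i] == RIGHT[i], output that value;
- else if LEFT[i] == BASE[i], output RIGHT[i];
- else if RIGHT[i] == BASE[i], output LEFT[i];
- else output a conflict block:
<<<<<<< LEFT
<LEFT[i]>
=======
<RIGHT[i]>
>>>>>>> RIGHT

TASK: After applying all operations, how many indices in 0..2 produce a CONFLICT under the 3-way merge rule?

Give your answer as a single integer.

Final LEFT:  [delta, foxtrot, delta]
Final RIGHT: [delta, charlie, delta]
i=0: L=delta R=delta -> agree -> delta
i=1: BASE=golf L=foxtrot R=charlie all differ -> CONFLICT
i=2: L=delta R=delta -> agree -> delta
Conflict count: 1

Answer: 1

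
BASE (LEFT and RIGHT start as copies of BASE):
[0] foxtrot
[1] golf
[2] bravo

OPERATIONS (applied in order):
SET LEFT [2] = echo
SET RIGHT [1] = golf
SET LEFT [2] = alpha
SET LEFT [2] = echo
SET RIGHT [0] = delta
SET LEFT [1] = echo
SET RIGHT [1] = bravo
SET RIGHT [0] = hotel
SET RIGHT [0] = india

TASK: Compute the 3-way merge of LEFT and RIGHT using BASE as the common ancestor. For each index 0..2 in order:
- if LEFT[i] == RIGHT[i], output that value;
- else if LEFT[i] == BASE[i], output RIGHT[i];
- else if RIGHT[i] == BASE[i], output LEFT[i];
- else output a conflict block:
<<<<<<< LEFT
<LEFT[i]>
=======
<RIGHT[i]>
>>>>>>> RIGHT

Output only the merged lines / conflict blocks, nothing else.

Final LEFT:  [foxtrot, echo, echo]
Final RIGHT: [india, bravo, bravo]
i=0: L=foxtrot=BASE, R=india -> take RIGHT -> india
i=1: BASE=golf L=echo R=bravo all differ -> CONFLICT
i=2: L=echo, R=bravo=BASE -> take LEFT -> echo

Answer: india
<<<<<<< LEFT
echo
=======
bravo
>>>>>>> RIGHT
echo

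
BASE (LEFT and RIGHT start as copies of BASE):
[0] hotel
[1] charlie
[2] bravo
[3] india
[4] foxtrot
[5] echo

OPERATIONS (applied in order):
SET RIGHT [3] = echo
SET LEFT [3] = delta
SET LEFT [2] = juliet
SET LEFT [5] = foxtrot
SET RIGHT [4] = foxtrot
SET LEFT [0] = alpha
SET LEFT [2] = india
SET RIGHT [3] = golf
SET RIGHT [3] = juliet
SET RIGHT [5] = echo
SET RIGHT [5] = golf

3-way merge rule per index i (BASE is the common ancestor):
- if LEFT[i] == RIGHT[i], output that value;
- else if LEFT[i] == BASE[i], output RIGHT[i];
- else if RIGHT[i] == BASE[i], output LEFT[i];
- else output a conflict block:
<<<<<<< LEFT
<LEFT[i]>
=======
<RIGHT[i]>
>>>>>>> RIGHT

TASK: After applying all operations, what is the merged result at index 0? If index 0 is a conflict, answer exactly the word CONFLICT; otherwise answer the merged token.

Answer: alpha

Derivation:
Final LEFT:  [alpha, charlie, india, delta, foxtrot, foxtrot]
Final RIGHT: [hotel, charlie, bravo, juliet, foxtrot, golf]
i=0: L=alpha, R=hotel=BASE -> take LEFT -> alpha
i=1: L=charlie R=charlie -> agree -> charlie
i=2: L=india, R=bravo=BASE -> take LEFT -> india
i=3: BASE=india L=delta R=juliet all differ -> CONFLICT
i=4: L=foxtrot R=foxtrot -> agree -> foxtrot
i=5: BASE=echo L=foxtrot R=golf all differ -> CONFLICT
Index 0 -> alpha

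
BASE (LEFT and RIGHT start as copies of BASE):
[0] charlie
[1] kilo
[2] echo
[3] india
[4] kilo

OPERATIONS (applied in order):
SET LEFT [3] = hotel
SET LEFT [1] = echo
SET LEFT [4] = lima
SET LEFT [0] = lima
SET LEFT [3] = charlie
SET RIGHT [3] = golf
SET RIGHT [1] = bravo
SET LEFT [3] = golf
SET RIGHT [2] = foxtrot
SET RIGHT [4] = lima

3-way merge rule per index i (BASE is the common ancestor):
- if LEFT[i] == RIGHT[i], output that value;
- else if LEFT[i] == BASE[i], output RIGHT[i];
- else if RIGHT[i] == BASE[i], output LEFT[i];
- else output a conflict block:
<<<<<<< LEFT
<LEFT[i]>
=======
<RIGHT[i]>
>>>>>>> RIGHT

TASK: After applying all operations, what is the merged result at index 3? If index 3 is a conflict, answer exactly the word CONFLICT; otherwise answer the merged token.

Final LEFT:  [lima, echo, echo, golf, lima]
Final RIGHT: [charlie, bravo, foxtrot, golf, lima]
i=0: L=lima, R=charlie=BASE -> take LEFT -> lima
i=1: BASE=kilo L=echo R=bravo all differ -> CONFLICT
i=2: L=echo=BASE, R=foxtrot -> take RIGHT -> foxtrot
i=3: L=golf R=golf -> agree -> golf
i=4: L=lima R=lima -> agree -> lima
Index 3 -> golf

Answer: golf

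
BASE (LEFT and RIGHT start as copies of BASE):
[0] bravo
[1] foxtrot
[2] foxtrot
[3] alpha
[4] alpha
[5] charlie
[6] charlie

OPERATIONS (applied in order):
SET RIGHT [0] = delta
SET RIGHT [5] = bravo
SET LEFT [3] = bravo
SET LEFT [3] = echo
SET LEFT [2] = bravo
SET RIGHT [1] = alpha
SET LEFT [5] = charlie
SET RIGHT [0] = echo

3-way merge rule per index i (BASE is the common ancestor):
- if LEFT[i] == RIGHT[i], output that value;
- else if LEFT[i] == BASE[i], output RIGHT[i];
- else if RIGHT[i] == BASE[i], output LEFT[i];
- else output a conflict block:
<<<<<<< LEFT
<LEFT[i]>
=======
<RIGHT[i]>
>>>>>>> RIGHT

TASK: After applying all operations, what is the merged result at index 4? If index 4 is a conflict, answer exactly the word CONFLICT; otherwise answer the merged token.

Final LEFT:  [bravo, foxtrot, bravo, echo, alpha, charlie, charlie]
Final RIGHT: [echo, alpha, foxtrot, alpha, alpha, bravo, charlie]
i=0: L=bravo=BASE, R=echo -> take RIGHT -> echo
i=1: L=foxtrot=BASE, R=alpha -> take RIGHT -> alpha
i=2: L=bravo, R=foxtrot=BASE -> take LEFT -> bravo
i=3: L=echo, R=alpha=BASE -> take LEFT -> echo
i=4: L=alpha R=alpha -> agree -> alpha
i=5: L=charlie=BASE, R=bravo -> take RIGHT -> bravo
i=6: L=charlie R=charlie -> agree -> charlie
Index 4 -> alpha

Answer: alpha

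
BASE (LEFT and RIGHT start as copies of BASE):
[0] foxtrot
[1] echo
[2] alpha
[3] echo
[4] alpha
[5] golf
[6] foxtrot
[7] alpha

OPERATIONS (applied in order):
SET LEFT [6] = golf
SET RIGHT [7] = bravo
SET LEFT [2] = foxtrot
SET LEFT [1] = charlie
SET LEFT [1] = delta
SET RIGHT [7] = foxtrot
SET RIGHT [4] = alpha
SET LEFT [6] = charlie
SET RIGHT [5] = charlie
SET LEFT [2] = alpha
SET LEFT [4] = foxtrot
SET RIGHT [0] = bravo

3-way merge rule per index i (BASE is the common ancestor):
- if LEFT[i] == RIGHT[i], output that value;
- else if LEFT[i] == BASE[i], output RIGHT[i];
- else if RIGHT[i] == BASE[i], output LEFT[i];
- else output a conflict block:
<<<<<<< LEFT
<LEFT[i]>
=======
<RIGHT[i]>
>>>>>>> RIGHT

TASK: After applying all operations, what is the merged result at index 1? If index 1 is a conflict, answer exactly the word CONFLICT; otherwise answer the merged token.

Final LEFT:  [foxtrot, delta, alpha, echo, foxtrot, golf, charlie, alpha]
Final RIGHT: [bravo, echo, alpha, echo, alpha, charlie, foxtrot, foxtrot]
i=0: L=foxtrot=BASE, R=bravo -> take RIGHT -> bravo
i=1: L=delta, R=echo=BASE -> take LEFT -> delta
i=2: L=alpha R=alpha -> agree -> alpha
i=3: L=echo R=echo -> agree -> echo
i=4: L=foxtrot, R=alpha=BASE -> take LEFT -> foxtrot
i=5: L=golf=BASE, R=charlie -> take RIGHT -> charlie
i=6: L=charlie, R=foxtrot=BASE -> take LEFT -> charlie
i=7: L=alpha=BASE, R=foxtrot -> take RIGHT -> foxtrot
Index 1 -> delta

Answer: delta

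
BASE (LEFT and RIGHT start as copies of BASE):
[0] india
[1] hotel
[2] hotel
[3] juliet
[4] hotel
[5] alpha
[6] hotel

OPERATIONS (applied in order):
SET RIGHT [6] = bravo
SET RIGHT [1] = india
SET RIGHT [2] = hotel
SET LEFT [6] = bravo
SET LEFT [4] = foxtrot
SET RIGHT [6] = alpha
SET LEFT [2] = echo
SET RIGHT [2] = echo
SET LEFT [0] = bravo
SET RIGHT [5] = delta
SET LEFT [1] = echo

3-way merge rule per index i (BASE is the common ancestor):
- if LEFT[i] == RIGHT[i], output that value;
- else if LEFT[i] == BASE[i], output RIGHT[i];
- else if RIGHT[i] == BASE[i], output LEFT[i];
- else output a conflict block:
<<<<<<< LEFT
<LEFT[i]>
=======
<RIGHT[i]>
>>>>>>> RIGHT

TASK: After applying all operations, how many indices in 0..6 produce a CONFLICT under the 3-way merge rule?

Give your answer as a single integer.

Answer: 2

Derivation:
Final LEFT:  [bravo, echo, echo, juliet, foxtrot, alpha, bravo]
Final RIGHT: [india, india, echo, juliet, hotel, delta, alpha]
i=0: L=bravo, R=india=BASE -> take LEFT -> bravo
i=1: BASE=hotel L=echo R=india all differ -> CONFLICT
i=2: L=echo R=echo -> agree -> echo
i=3: L=juliet R=juliet -> agree -> juliet
i=4: L=foxtrot, R=hotel=BASE -> take LEFT -> foxtrot
i=5: L=alpha=BASE, R=delta -> take RIGHT -> delta
i=6: BASE=hotel L=bravo R=alpha all differ -> CONFLICT
Conflict count: 2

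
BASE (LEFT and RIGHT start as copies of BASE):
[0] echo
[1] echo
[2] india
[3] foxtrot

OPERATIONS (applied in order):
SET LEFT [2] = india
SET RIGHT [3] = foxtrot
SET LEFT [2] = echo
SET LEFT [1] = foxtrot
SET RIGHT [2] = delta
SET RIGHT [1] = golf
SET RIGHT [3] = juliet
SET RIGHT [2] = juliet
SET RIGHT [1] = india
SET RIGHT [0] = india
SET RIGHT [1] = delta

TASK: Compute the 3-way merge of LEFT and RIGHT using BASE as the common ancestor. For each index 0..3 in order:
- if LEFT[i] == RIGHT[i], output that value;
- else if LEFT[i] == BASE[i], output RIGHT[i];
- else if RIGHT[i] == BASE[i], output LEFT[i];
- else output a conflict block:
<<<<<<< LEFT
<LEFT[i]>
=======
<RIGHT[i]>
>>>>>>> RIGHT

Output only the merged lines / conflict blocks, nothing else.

Answer: india
<<<<<<< LEFT
foxtrot
=======
delta
>>>>>>> RIGHT
<<<<<<< LEFT
echo
=======
juliet
>>>>>>> RIGHT
juliet

Derivation:
Final LEFT:  [echo, foxtrot, echo, foxtrot]
Final RIGHT: [india, delta, juliet, juliet]
i=0: L=echo=BASE, R=india -> take RIGHT -> india
i=1: BASE=echo L=foxtrot R=delta all differ -> CONFLICT
i=2: BASE=india L=echo R=juliet all differ -> CONFLICT
i=3: L=foxtrot=BASE, R=juliet -> take RIGHT -> juliet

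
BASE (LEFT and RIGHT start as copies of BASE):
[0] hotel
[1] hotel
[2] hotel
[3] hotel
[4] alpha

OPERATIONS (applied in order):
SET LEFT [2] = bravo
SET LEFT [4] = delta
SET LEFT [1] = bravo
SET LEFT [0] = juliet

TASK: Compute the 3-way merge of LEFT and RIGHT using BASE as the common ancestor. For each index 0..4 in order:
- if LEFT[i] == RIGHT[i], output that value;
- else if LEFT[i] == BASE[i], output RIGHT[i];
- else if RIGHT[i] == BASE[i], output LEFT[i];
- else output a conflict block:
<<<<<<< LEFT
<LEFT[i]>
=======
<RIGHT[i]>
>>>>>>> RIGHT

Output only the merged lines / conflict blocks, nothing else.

Final LEFT:  [juliet, bravo, bravo, hotel, delta]
Final RIGHT: [hotel, hotel, hotel, hotel, alpha]
i=0: L=juliet, R=hotel=BASE -> take LEFT -> juliet
i=1: L=bravo, R=hotel=BASE -> take LEFT -> bravo
i=2: L=bravo, R=hotel=BASE -> take LEFT -> bravo
i=3: L=hotel R=hotel -> agree -> hotel
i=4: L=delta, R=alpha=BASE -> take LEFT -> delta

Answer: juliet
bravo
bravo
hotel
delta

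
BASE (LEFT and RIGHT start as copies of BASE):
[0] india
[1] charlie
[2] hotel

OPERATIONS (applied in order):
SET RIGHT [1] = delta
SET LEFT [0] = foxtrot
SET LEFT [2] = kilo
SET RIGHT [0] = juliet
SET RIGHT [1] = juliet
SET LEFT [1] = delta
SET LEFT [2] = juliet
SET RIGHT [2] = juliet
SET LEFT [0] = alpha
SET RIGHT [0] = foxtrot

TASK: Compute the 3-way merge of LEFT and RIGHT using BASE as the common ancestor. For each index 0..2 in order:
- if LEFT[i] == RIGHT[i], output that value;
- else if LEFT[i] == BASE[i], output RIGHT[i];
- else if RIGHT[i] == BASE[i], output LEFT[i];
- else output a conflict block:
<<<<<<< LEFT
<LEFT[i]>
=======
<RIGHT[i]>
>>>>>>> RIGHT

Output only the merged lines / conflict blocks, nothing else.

Final LEFT:  [alpha, delta, juliet]
Final RIGHT: [foxtrot, juliet, juliet]
i=0: BASE=india L=alpha R=foxtrot all differ -> CONFLICT
i=1: BASE=charlie L=delta R=juliet all differ -> CONFLICT
i=2: L=juliet R=juliet -> agree -> juliet

Answer: <<<<<<< LEFT
alpha
=======
foxtrot
>>>>>>> RIGHT
<<<<<<< LEFT
delta
=======
juliet
>>>>>>> RIGHT
juliet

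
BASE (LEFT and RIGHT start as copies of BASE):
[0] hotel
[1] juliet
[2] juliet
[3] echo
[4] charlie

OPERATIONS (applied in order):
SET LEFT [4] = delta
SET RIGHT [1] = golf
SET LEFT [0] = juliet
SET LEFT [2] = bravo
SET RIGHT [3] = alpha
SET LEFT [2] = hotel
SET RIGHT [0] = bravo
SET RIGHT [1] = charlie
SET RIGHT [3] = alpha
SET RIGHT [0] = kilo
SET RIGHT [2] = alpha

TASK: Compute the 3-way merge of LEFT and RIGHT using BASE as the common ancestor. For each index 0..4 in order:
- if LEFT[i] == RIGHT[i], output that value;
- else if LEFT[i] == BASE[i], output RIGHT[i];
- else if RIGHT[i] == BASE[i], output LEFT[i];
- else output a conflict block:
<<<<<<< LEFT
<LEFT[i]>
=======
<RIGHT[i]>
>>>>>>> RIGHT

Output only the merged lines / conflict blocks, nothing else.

Answer: <<<<<<< LEFT
juliet
=======
kilo
>>>>>>> RIGHT
charlie
<<<<<<< LEFT
hotel
=======
alpha
>>>>>>> RIGHT
alpha
delta

Derivation:
Final LEFT:  [juliet, juliet, hotel, echo, delta]
Final RIGHT: [kilo, charlie, alpha, alpha, charlie]
i=0: BASE=hotel L=juliet R=kilo all differ -> CONFLICT
i=1: L=juliet=BASE, R=charlie -> take RIGHT -> charlie
i=2: BASE=juliet L=hotel R=alpha all differ -> CONFLICT
i=3: L=echo=BASE, R=alpha -> take RIGHT -> alpha
i=4: L=delta, R=charlie=BASE -> take LEFT -> delta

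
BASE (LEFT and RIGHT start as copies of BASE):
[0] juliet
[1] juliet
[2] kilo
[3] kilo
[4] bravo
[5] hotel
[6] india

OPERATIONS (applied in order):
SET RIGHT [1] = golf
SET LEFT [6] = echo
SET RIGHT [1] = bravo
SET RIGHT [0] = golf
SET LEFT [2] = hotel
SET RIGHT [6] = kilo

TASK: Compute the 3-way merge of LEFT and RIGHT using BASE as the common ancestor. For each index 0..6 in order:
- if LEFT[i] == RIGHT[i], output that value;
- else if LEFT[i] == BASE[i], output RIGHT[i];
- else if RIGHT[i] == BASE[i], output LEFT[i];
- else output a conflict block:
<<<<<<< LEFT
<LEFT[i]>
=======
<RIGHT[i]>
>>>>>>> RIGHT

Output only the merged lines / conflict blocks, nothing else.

Final LEFT:  [juliet, juliet, hotel, kilo, bravo, hotel, echo]
Final RIGHT: [golf, bravo, kilo, kilo, bravo, hotel, kilo]
i=0: L=juliet=BASE, R=golf -> take RIGHT -> golf
i=1: L=juliet=BASE, R=bravo -> take RIGHT -> bravo
i=2: L=hotel, R=kilo=BASE -> take LEFT -> hotel
i=3: L=kilo R=kilo -> agree -> kilo
i=4: L=bravo R=bravo -> agree -> bravo
i=5: L=hotel R=hotel -> agree -> hotel
i=6: BASE=india L=echo R=kilo all differ -> CONFLICT

Answer: golf
bravo
hotel
kilo
bravo
hotel
<<<<<<< LEFT
echo
=======
kilo
>>>>>>> RIGHT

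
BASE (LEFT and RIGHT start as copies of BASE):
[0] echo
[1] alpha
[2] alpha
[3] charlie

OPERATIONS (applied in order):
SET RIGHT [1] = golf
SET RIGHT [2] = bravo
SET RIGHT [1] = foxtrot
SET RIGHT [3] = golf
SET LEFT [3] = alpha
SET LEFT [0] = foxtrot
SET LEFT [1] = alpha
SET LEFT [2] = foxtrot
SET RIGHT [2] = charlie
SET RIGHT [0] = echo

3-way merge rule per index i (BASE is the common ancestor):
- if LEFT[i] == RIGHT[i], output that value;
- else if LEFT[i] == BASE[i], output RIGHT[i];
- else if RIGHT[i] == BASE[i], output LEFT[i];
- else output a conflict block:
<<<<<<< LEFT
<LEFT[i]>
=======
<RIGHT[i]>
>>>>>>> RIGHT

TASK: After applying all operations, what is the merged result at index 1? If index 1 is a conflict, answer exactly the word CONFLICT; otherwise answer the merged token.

Answer: foxtrot

Derivation:
Final LEFT:  [foxtrot, alpha, foxtrot, alpha]
Final RIGHT: [echo, foxtrot, charlie, golf]
i=0: L=foxtrot, R=echo=BASE -> take LEFT -> foxtrot
i=1: L=alpha=BASE, R=foxtrot -> take RIGHT -> foxtrot
i=2: BASE=alpha L=foxtrot R=charlie all differ -> CONFLICT
i=3: BASE=charlie L=alpha R=golf all differ -> CONFLICT
Index 1 -> foxtrot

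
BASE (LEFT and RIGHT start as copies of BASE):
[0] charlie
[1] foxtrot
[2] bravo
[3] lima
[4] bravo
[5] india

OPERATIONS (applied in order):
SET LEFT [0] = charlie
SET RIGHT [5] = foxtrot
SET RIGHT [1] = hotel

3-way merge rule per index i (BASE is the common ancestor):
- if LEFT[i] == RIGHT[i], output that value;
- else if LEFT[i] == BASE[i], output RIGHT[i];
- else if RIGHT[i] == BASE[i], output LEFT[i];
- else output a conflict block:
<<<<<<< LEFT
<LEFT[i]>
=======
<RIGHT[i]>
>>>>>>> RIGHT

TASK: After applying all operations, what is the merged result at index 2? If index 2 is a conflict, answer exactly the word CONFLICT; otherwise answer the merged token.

Final LEFT:  [charlie, foxtrot, bravo, lima, bravo, india]
Final RIGHT: [charlie, hotel, bravo, lima, bravo, foxtrot]
i=0: L=charlie R=charlie -> agree -> charlie
i=1: L=foxtrot=BASE, R=hotel -> take RIGHT -> hotel
i=2: L=bravo R=bravo -> agree -> bravo
i=3: L=lima R=lima -> agree -> lima
i=4: L=bravo R=bravo -> agree -> bravo
i=5: L=india=BASE, R=foxtrot -> take RIGHT -> foxtrot
Index 2 -> bravo

Answer: bravo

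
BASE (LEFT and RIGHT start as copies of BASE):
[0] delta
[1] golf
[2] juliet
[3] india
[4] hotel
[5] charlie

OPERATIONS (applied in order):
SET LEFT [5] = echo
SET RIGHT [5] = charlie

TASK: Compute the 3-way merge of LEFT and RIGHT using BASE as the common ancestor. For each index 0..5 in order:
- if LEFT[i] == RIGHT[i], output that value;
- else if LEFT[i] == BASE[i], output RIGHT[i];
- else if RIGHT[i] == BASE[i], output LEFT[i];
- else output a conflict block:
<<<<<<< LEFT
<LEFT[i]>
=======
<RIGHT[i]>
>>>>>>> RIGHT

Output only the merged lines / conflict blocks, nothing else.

Final LEFT:  [delta, golf, juliet, india, hotel, echo]
Final RIGHT: [delta, golf, juliet, india, hotel, charlie]
i=0: L=delta R=delta -> agree -> delta
i=1: L=golf R=golf -> agree -> golf
i=2: L=juliet R=juliet -> agree -> juliet
i=3: L=india R=india -> agree -> india
i=4: L=hotel R=hotel -> agree -> hotel
i=5: L=echo, R=charlie=BASE -> take LEFT -> echo

Answer: delta
golf
juliet
india
hotel
echo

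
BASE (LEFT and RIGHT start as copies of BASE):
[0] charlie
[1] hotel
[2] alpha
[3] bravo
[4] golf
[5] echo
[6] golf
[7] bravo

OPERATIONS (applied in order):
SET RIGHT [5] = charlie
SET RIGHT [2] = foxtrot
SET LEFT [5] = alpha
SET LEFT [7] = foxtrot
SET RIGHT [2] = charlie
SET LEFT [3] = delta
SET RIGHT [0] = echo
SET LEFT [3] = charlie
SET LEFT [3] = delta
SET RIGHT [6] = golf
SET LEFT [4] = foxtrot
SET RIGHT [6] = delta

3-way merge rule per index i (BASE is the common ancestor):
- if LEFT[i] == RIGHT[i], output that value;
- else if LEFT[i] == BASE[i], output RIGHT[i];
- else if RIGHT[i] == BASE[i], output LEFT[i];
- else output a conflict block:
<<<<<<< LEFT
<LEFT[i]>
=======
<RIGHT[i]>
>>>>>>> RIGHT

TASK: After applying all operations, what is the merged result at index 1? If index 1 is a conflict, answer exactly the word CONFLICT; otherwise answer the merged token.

Final LEFT:  [charlie, hotel, alpha, delta, foxtrot, alpha, golf, foxtrot]
Final RIGHT: [echo, hotel, charlie, bravo, golf, charlie, delta, bravo]
i=0: L=charlie=BASE, R=echo -> take RIGHT -> echo
i=1: L=hotel R=hotel -> agree -> hotel
i=2: L=alpha=BASE, R=charlie -> take RIGHT -> charlie
i=3: L=delta, R=bravo=BASE -> take LEFT -> delta
i=4: L=foxtrot, R=golf=BASE -> take LEFT -> foxtrot
i=5: BASE=echo L=alpha R=charlie all differ -> CONFLICT
i=6: L=golf=BASE, R=delta -> take RIGHT -> delta
i=7: L=foxtrot, R=bravo=BASE -> take LEFT -> foxtrot
Index 1 -> hotel

Answer: hotel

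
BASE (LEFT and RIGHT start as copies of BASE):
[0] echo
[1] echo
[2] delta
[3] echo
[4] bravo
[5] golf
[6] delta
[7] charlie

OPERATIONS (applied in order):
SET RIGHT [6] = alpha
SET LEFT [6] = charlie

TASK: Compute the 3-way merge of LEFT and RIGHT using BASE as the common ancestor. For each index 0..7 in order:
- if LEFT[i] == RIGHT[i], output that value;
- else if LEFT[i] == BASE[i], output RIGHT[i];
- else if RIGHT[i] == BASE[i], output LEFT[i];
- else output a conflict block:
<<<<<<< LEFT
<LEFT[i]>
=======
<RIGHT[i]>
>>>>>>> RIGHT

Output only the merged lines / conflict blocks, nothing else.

Final LEFT:  [echo, echo, delta, echo, bravo, golf, charlie, charlie]
Final RIGHT: [echo, echo, delta, echo, bravo, golf, alpha, charlie]
i=0: L=echo R=echo -> agree -> echo
i=1: L=echo R=echo -> agree -> echo
i=2: L=delta R=delta -> agree -> delta
i=3: L=echo R=echo -> agree -> echo
i=4: L=bravo R=bravo -> agree -> bravo
i=5: L=golf R=golf -> agree -> golf
i=6: BASE=delta L=charlie R=alpha all differ -> CONFLICT
i=7: L=charlie R=charlie -> agree -> charlie

Answer: echo
echo
delta
echo
bravo
golf
<<<<<<< LEFT
charlie
=======
alpha
>>>>>>> RIGHT
charlie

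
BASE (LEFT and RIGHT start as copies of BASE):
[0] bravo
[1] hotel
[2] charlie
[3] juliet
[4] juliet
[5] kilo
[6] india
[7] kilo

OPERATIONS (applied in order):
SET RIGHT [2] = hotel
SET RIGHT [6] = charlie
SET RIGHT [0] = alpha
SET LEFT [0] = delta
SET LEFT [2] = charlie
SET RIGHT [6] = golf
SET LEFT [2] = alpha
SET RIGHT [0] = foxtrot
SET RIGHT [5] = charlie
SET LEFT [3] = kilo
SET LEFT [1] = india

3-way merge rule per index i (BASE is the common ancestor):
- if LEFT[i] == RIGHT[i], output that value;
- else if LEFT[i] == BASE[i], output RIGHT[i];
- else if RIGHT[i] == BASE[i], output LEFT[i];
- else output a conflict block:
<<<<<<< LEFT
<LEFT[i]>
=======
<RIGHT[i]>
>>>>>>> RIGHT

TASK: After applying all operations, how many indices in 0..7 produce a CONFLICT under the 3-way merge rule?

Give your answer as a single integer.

Final LEFT:  [delta, india, alpha, kilo, juliet, kilo, india, kilo]
Final RIGHT: [foxtrot, hotel, hotel, juliet, juliet, charlie, golf, kilo]
i=0: BASE=bravo L=delta R=foxtrot all differ -> CONFLICT
i=1: L=india, R=hotel=BASE -> take LEFT -> india
i=2: BASE=charlie L=alpha R=hotel all differ -> CONFLICT
i=3: L=kilo, R=juliet=BASE -> take LEFT -> kilo
i=4: L=juliet R=juliet -> agree -> juliet
i=5: L=kilo=BASE, R=charlie -> take RIGHT -> charlie
i=6: L=india=BASE, R=golf -> take RIGHT -> golf
i=7: L=kilo R=kilo -> agree -> kilo
Conflict count: 2

Answer: 2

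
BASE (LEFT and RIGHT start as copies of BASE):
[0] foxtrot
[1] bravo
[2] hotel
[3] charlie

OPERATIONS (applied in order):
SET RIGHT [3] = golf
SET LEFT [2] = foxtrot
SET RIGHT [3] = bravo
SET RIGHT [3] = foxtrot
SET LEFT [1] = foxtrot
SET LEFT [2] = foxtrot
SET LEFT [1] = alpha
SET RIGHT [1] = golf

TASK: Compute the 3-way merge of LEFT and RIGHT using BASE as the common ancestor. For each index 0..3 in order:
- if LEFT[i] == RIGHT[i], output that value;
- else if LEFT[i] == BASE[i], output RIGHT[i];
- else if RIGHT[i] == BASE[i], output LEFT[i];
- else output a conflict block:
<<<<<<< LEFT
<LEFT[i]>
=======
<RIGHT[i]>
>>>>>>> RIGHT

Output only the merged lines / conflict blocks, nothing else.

Answer: foxtrot
<<<<<<< LEFT
alpha
=======
golf
>>>>>>> RIGHT
foxtrot
foxtrot

Derivation:
Final LEFT:  [foxtrot, alpha, foxtrot, charlie]
Final RIGHT: [foxtrot, golf, hotel, foxtrot]
i=0: L=foxtrot R=foxtrot -> agree -> foxtrot
i=1: BASE=bravo L=alpha R=golf all differ -> CONFLICT
i=2: L=foxtrot, R=hotel=BASE -> take LEFT -> foxtrot
i=3: L=charlie=BASE, R=foxtrot -> take RIGHT -> foxtrot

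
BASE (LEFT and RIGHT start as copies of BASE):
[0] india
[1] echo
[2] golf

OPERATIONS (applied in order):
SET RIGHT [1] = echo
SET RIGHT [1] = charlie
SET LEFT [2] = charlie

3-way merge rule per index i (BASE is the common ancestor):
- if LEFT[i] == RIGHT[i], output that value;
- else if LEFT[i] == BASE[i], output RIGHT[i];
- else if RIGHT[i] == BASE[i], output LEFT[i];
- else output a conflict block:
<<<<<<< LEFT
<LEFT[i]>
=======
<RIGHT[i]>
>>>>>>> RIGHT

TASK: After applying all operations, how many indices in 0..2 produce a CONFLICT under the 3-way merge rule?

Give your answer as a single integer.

Final LEFT:  [india, echo, charlie]
Final RIGHT: [india, charlie, golf]
i=0: L=india R=india -> agree -> india
i=1: L=echo=BASE, R=charlie -> take RIGHT -> charlie
i=2: L=charlie, R=golf=BASE -> take LEFT -> charlie
Conflict count: 0

Answer: 0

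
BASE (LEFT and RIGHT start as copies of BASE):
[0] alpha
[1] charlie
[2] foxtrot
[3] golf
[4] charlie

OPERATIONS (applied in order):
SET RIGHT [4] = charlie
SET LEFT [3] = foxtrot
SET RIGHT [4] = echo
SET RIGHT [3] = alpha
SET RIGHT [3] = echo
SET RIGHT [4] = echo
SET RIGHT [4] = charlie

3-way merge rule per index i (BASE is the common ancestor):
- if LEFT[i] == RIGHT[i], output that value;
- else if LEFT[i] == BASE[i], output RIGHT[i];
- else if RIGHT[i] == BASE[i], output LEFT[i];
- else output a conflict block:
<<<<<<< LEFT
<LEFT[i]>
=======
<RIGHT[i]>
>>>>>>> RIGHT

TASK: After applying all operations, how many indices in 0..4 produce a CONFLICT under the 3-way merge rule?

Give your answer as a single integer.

Answer: 1

Derivation:
Final LEFT:  [alpha, charlie, foxtrot, foxtrot, charlie]
Final RIGHT: [alpha, charlie, foxtrot, echo, charlie]
i=0: L=alpha R=alpha -> agree -> alpha
i=1: L=charlie R=charlie -> agree -> charlie
i=2: L=foxtrot R=foxtrot -> agree -> foxtrot
i=3: BASE=golf L=foxtrot R=echo all differ -> CONFLICT
i=4: L=charlie R=charlie -> agree -> charlie
Conflict count: 1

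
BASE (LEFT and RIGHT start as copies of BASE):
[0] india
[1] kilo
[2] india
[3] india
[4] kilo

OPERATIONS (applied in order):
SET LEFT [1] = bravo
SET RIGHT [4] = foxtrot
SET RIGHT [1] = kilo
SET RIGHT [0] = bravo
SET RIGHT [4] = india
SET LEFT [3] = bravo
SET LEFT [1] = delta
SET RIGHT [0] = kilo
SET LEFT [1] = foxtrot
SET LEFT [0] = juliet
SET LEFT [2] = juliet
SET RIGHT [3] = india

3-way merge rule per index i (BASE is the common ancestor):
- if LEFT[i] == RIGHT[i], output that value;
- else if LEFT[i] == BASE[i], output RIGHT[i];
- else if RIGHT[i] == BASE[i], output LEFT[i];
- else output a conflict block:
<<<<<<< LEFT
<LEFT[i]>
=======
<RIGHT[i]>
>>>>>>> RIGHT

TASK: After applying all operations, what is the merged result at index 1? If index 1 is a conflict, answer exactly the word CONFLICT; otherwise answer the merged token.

Final LEFT:  [juliet, foxtrot, juliet, bravo, kilo]
Final RIGHT: [kilo, kilo, india, india, india]
i=0: BASE=india L=juliet R=kilo all differ -> CONFLICT
i=1: L=foxtrot, R=kilo=BASE -> take LEFT -> foxtrot
i=2: L=juliet, R=india=BASE -> take LEFT -> juliet
i=3: L=bravo, R=india=BASE -> take LEFT -> bravo
i=4: L=kilo=BASE, R=india -> take RIGHT -> india
Index 1 -> foxtrot

Answer: foxtrot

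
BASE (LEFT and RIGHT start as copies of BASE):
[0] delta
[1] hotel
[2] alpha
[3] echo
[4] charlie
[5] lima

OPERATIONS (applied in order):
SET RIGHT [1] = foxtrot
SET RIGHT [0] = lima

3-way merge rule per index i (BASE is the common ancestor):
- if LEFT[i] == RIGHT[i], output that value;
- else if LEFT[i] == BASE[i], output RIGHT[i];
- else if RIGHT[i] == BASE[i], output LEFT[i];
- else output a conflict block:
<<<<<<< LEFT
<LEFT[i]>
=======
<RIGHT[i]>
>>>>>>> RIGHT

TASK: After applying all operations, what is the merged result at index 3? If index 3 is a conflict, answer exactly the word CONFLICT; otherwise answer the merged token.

Answer: echo

Derivation:
Final LEFT:  [delta, hotel, alpha, echo, charlie, lima]
Final RIGHT: [lima, foxtrot, alpha, echo, charlie, lima]
i=0: L=delta=BASE, R=lima -> take RIGHT -> lima
i=1: L=hotel=BASE, R=foxtrot -> take RIGHT -> foxtrot
i=2: L=alpha R=alpha -> agree -> alpha
i=3: L=echo R=echo -> agree -> echo
i=4: L=charlie R=charlie -> agree -> charlie
i=5: L=lima R=lima -> agree -> lima
Index 3 -> echo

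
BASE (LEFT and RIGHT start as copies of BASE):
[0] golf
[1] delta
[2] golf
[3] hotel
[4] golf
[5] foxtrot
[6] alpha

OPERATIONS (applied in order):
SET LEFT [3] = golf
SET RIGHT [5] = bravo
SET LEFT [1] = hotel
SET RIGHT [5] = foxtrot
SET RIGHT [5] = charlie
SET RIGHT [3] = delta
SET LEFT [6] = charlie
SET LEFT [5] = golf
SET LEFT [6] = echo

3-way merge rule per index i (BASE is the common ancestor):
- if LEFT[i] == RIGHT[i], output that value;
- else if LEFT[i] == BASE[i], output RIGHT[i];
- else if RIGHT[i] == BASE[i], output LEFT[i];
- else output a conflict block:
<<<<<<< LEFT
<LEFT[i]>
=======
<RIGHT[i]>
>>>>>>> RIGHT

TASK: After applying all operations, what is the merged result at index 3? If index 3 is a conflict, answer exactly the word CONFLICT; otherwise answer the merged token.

Final LEFT:  [golf, hotel, golf, golf, golf, golf, echo]
Final RIGHT: [golf, delta, golf, delta, golf, charlie, alpha]
i=0: L=golf R=golf -> agree -> golf
i=1: L=hotel, R=delta=BASE -> take LEFT -> hotel
i=2: L=golf R=golf -> agree -> golf
i=3: BASE=hotel L=golf R=delta all differ -> CONFLICT
i=4: L=golf R=golf -> agree -> golf
i=5: BASE=foxtrot L=golf R=charlie all differ -> CONFLICT
i=6: L=echo, R=alpha=BASE -> take LEFT -> echo
Index 3 -> CONFLICT

Answer: CONFLICT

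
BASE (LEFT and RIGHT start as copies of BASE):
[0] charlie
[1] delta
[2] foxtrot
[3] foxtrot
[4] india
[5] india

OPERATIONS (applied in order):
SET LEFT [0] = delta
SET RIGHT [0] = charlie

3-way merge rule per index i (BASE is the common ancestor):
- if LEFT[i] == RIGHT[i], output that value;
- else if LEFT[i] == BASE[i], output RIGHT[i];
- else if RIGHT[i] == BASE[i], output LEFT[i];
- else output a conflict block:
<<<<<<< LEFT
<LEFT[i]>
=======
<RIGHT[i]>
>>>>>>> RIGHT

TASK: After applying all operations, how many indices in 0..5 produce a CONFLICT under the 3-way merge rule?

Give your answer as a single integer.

Answer: 0

Derivation:
Final LEFT:  [delta, delta, foxtrot, foxtrot, india, india]
Final RIGHT: [charlie, delta, foxtrot, foxtrot, india, india]
i=0: L=delta, R=charlie=BASE -> take LEFT -> delta
i=1: L=delta R=delta -> agree -> delta
i=2: L=foxtrot R=foxtrot -> agree -> foxtrot
i=3: L=foxtrot R=foxtrot -> agree -> foxtrot
i=4: L=india R=india -> agree -> india
i=5: L=india R=india -> agree -> india
Conflict count: 0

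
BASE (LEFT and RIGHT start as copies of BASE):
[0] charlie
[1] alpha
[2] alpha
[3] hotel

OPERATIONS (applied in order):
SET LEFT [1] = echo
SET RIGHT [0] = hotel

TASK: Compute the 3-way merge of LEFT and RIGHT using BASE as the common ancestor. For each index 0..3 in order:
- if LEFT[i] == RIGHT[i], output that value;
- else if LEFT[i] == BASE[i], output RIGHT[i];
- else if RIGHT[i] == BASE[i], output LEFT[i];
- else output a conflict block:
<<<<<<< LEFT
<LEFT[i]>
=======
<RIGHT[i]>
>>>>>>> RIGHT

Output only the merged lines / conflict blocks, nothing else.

Final LEFT:  [charlie, echo, alpha, hotel]
Final RIGHT: [hotel, alpha, alpha, hotel]
i=0: L=charlie=BASE, R=hotel -> take RIGHT -> hotel
i=1: L=echo, R=alpha=BASE -> take LEFT -> echo
i=2: L=alpha R=alpha -> agree -> alpha
i=3: L=hotel R=hotel -> agree -> hotel

Answer: hotel
echo
alpha
hotel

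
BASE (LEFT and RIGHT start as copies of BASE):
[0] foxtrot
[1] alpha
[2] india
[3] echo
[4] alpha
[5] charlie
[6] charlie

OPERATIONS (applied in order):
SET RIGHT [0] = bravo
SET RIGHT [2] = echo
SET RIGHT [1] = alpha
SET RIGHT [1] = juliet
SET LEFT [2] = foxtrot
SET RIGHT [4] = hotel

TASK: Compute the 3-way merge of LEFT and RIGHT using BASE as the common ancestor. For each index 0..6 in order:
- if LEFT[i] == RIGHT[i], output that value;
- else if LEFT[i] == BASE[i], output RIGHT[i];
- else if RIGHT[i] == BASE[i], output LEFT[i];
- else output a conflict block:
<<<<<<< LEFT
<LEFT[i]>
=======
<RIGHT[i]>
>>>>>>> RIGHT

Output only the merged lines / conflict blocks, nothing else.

Final LEFT:  [foxtrot, alpha, foxtrot, echo, alpha, charlie, charlie]
Final RIGHT: [bravo, juliet, echo, echo, hotel, charlie, charlie]
i=0: L=foxtrot=BASE, R=bravo -> take RIGHT -> bravo
i=1: L=alpha=BASE, R=juliet -> take RIGHT -> juliet
i=2: BASE=india L=foxtrot R=echo all differ -> CONFLICT
i=3: L=echo R=echo -> agree -> echo
i=4: L=alpha=BASE, R=hotel -> take RIGHT -> hotel
i=5: L=charlie R=charlie -> agree -> charlie
i=6: L=charlie R=charlie -> agree -> charlie

Answer: bravo
juliet
<<<<<<< LEFT
foxtrot
=======
echo
>>>>>>> RIGHT
echo
hotel
charlie
charlie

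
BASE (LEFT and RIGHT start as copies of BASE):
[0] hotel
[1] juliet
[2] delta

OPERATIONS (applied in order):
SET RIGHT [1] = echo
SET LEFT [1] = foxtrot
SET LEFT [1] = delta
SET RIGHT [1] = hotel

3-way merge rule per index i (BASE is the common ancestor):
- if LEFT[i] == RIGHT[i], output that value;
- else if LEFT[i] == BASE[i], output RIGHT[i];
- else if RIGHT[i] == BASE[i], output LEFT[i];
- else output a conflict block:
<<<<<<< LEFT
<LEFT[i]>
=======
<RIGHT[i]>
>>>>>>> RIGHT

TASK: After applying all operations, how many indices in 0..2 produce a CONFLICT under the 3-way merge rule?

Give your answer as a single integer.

Answer: 1

Derivation:
Final LEFT:  [hotel, delta, delta]
Final RIGHT: [hotel, hotel, delta]
i=0: L=hotel R=hotel -> agree -> hotel
i=1: BASE=juliet L=delta R=hotel all differ -> CONFLICT
i=2: L=delta R=delta -> agree -> delta
Conflict count: 1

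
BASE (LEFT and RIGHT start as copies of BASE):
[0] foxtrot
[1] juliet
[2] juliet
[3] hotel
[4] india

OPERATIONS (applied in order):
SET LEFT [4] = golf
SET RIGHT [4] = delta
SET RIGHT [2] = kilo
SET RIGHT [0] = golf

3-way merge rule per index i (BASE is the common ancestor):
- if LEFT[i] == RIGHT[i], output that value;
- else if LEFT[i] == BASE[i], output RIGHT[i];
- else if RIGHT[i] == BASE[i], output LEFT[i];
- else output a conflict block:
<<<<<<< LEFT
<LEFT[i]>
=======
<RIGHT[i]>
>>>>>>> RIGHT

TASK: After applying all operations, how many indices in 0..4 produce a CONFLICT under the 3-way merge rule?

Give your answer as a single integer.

Answer: 1

Derivation:
Final LEFT:  [foxtrot, juliet, juliet, hotel, golf]
Final RIGHT: [golf, juliet, kilo, hotel, delta]
i=0: L=foxtrot=BASE, R=golf -> take RIGHT -> golf
i=1: L=juliet R=juliet -> agree -> juliet
i=2: L=juliet=BASE, R=kilo -> take RIGHT -> kilo
i=3: L=hotel R=hotel -> agree -> hotel
i=4: BASE=india L=golf R=delta all differ -> CONFLICT
Conflict count: 1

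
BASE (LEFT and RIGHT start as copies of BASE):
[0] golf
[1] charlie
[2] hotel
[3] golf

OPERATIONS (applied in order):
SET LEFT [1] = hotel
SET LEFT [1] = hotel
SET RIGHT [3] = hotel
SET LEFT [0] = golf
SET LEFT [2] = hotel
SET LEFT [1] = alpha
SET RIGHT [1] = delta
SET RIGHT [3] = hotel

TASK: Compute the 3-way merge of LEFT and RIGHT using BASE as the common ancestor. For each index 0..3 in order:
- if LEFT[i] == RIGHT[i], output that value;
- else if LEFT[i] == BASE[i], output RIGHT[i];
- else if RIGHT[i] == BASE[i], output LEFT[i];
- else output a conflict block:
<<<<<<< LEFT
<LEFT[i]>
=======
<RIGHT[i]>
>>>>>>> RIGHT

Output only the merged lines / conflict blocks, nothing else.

Answer: golf
<<<<<<< LEFT
alpha
=======
delta
>>>>>>> RIGHT
hotel
hotel

Derivation:
Final LEFT:  [golf, alpha, hotel, golf]
Final RIGHT: [golf, delta, hotel, hotel]
i=0: L=golf R=golf -> agree -> golf
i=1: BASE=charlie L=alpha R=delta all differ -> CONFLICT
i=2: L=hotel R=hotel -> agree -> hotel
i=3: L=golf=BASE, R=hotel -> take RIGHT -> hotel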